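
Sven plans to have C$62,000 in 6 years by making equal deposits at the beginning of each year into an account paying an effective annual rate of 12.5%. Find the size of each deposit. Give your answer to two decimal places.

C$6,705.91

PMT = 62000 / ( [(1+0.125)^6 − 1] / 0.125 × (1+i) ) = 62000 / 9.245579 = 6,705.9079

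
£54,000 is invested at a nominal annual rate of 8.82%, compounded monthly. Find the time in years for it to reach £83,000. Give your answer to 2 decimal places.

4.89 years

Periodic rate i = 0.0882/12 = 0.00735.
n = ln(83000/54000) / ln(1+0.00735) = ln(1.53704) / 0.007323 = 58.6986 months
= 58.6986/12 years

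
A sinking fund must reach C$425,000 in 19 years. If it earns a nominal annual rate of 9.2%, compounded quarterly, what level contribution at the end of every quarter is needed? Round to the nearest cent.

C$2,111.00

i = 0.092/4 = 0.023 per quarter; n = 19·4 = 76.
FV-annuity factor = 201.326763; PMT = 425000 / 201.326763 = 2,110.9960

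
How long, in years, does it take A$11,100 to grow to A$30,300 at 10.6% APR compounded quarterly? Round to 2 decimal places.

9.60 years

Periodic rate i = 0.106/4 = 0.0265.
(1+i)^n = 30300/11100 = 2.72973, so n = ln 2.72973 / ln 1.0265 = 38.3944 quarters
= 38.3944/4 years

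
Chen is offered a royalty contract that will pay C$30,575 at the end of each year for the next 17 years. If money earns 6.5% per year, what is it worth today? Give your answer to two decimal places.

C$309,130.88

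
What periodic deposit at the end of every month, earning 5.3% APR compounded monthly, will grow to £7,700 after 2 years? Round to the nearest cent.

£304.84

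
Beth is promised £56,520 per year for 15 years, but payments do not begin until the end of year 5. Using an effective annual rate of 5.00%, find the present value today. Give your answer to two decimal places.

£482,645.21

Value one period before first payment (t=4): 56520 × [1 − (1+0.05)^(−15)] / 0.05 = 56520 × 10.379658 = 586,658.2723
Discount back 4 years: 586,658.2723 × (1+0.05)^(−4) = 586,658.2723 × 0.822702 = 482,645.2125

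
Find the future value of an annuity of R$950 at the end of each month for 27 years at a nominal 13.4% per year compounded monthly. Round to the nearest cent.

R$3,022,125.96

i = 0.134/12 = 0.0111667 per month; n = 27·12 = 324.
FV = 950 × [(1+0.0111667)^324 − 1] / 0.0111667 = 950 × 3181.185223 = 3,022,125.9621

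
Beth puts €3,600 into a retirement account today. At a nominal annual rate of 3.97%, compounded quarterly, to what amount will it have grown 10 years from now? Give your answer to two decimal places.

€5,344.01

Periodic rate i = 0.0397/4 = 0.009925; n = 10 × 4 = 40 periods.
FV = 3,600 × (1 + 0.009925)^40 = 5,344.0119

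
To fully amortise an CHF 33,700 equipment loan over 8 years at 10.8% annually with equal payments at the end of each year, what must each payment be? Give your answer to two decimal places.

CHF 6,501.98

Annuity-PV factor = 5.183034; PMT = 33700 / 5.183034 = 6,501.9830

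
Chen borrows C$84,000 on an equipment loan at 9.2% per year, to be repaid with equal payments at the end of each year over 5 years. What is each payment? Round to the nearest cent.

Annuity-PV factor = 3.869550; PMT = 84000 / 3.869550 = 21,707.9502

C$21,707.95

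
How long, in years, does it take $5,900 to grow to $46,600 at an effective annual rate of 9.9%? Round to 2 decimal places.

n = ln(46600/5900) / ln(1+0.099) = ln(7.89831) / 0.094401 = 21.8923 years

21.89 years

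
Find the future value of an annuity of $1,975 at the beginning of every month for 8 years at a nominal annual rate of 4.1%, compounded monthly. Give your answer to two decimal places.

With 12 periods per year: i = 0.00341667, n = 96.
FV = PMT · [(1+i)^n − 1] / i × (1+i) = 1975 · 113.776615 = 224,708.8154
(annuity-due: payments at period start, so ×(1+i).)

$224,708.82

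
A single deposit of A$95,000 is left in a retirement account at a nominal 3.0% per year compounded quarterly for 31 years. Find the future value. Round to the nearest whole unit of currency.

i = 0.03/4 = 0.0075 per quarter; n = 31·4 = 124.
FV = 95,000 × (1 + 0.0075)^124 = 239,944.2805

A$239,944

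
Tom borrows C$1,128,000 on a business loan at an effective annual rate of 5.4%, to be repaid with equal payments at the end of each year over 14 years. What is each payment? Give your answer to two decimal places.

PMT = 1.128e+06 / ( [1 − (1+0.054)^(−14)] / 0.054 ) = 1.128e+06 / 9.650273 = 116,887.8799

C$116,887.88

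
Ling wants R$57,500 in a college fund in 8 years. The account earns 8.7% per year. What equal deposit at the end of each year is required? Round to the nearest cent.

R$5,270.73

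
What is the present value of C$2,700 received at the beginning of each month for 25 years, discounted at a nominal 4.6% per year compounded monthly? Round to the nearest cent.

C$482,677.74

i = 0.046/12 = 0.00383333 per month; n = 25·12 = 300.
PV = 2700 × [1 − (1+0.00383333)^(−300)] / 0.00383333 × (1+i) = 2700 × 178.769533 = 482,677.7397
(Beginning-of-period payments → annuity-due factor ×(1+i).)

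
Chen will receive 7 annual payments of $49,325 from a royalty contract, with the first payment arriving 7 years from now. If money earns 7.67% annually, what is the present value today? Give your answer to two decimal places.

PV at t=6 (ordinary 7-year annuity): 49325 × a(7|0.0767) = 49325 × 5.265651 = 259,728.2464
Discount back 6 years: 259,728.2464 × (1+0.0767)^(−6) = 259,728.2464 × 0.641847 = 166,705.8749

$166,705.87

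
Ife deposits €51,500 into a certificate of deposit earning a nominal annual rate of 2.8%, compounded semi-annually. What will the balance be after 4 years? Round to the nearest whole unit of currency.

€57,559

Periodic rate i = 0.028/2 = 0.014; n = 4 × 2 = 8 periods.
51,500 × (1+0.014)^8 = 51,500 × 1.117644 = 57,558.6857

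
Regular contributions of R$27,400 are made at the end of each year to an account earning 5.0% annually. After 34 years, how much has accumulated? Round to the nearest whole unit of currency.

FV = 27400 × [(1+0.05)^34 − 1] / 0.05 = 27400 × 85.066959 = 2,330,834.6871

R$2,330,835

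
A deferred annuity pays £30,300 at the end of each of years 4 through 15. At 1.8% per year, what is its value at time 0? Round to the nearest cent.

Value one period before first payment (t=3): 30300 × [1 − (1+0.018)^(−12)] / 0.018 = 30300 × 10.706412 = 324,404.2687
PV₀ = 324,404.2687 / (1+0.018)^3 = 324,404.2687 / 1.054978 = 307,498.6591

£307,498.66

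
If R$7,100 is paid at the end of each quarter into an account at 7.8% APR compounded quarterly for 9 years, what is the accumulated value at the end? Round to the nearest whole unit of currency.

Periodic rate i = 0.078/4 = 0.0195; n = 9 × 4 = 36 periods.
FV = PMT · [(1+i)^n − 1] / i = 7100 · 51.497253 = 365,630.4949

R$365,630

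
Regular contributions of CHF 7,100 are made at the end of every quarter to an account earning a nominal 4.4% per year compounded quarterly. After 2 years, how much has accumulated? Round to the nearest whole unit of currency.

i = 0.044/4 = 0.011 per quarter; n = 2·4 = 8.
Accumulation factor s(8|0.011) = 8.314870; FV = 7100 × 8.314870 = 59,035.5770

CHF 59,036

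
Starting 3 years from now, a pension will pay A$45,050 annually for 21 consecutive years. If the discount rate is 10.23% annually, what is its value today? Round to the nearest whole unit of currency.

Value one period before first payment (t=2): 45050 × [1 − (1+0.1023)^(−21)] / 0.1023 = 45050 × 8.510934 = 383,417.5909
PV₀ = 383,417.5909 / (1+0.1023)^2 = 383,417.5909 / 1.215065 = 315,553.0769

A$315,553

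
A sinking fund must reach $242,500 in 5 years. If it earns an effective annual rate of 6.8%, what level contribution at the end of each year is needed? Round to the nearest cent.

$42,337.12

PMT = 242500 / ( [(1+0.068)^5 − 1] / 0.068 ) = 242500 / 5.727834 = 42,337.1242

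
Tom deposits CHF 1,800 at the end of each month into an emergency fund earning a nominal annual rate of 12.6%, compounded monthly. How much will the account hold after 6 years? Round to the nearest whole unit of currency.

With 12 periods per year: i = 0.0105, n = 72.
FV = PMT · [(1+i)^n − 1] / i = 1800 · 106.796428 = 192,233.5696

CHF 192,234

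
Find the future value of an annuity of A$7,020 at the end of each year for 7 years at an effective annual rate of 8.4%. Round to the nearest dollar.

A$63,410

FV = PMT · [(1+i)^n − 1] / i = 7020 · 9.032780 = 63,410.1142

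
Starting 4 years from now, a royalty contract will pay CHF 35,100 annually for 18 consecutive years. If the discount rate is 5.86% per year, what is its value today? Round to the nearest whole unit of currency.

CHF 323,759

PV at t=3 (ordinary 18-year annuity): 35100 × a(18|0.0586) = 35100 × 10.942352 = 384,076.5688
PV₀ = 384,076.5688 / (1+0.0586)^3 = 384,076.5688 / 1.186303 = 323,759.2194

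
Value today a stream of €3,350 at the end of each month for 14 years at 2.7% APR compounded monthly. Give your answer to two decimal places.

Periodic rate i = 0.027/12 = 0.00225; n = 14 × 12 = 168 periods.
PV = 3350 × [1 − (1+0.00225)^(−168)] / 0.00225 = 3350 × 139.768213 = 468,223.5141

€468,223.51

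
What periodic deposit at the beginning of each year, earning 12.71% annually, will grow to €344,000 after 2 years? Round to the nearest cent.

€143,485.52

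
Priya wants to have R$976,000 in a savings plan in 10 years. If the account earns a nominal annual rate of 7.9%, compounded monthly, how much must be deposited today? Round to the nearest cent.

With 12 periods per year: i = 0.00658333, n = 120.
Discount factor = (1+0.00658333)^(−120) = 0.455021; PV = 976,000 × 0.455021 = 444,100.8366

R$444,100.84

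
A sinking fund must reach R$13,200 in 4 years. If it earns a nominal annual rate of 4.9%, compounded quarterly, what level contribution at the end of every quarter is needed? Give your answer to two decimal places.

R$751.82

With 4 periods per year: i = 0.01225, n = 16.
PMT = 13200 / ( [(1+0.01225)^16 − 1] / 0.01225 ) = 13200 / 17.557481 = 751.8163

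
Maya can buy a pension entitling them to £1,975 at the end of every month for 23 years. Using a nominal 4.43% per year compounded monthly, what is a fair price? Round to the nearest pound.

Periodic rate i = 0.0443/12 = 0.00369167; n = 23 × 12 = 276 periods.
PV = 1975 × [1 − (1+0.00369167)^(−276)] / 0.00369167 = 1975 × 172.911140 = 341,499.5023

£341,500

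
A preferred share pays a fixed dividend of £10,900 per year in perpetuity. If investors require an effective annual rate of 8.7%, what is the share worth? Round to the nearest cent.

£125,287.36

PV = PMT / i = 10900 / 0.087 = 125,287.3563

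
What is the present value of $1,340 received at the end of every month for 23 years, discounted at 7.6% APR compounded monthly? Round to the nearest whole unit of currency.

$174,535

Periodic rate i = 0.076/12 = 0.00633333; n = 23 × 12 = 276 periods.
Annuity factor a(276|0.00633333) = 130.249853; PV = 1340 × 130.249853 = 174,534.8037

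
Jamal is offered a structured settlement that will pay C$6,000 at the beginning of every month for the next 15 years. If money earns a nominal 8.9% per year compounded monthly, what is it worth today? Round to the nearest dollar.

With 12 periods per year: i = 0.00741667, n = 180.
PV = 6000 × [1 − (1+0.00741667)^(−180)] / 0.00741667 × (1+i) = 6000 × 99.909776 = 599,458.6567
Payments are at the start of each period, so multiply by (1+i).

C$599,459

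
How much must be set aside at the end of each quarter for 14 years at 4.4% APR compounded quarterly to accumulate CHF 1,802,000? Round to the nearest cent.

CHF 23,449.93

Periodic rate i = 0.044/4 = 0.011; n = 14 × 4 = 56 periods.
FV-annuity factor = 76.844578; PMT = 1.802e+06 / 76.844578 = 23,449.9303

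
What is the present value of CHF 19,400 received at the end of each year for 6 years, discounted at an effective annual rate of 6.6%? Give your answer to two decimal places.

CHF 93,623.89

PV = 19400 × [1 − (1+0.066)^(−6)] / 0.066 = 19400 × 4.825974 = 93,623.8889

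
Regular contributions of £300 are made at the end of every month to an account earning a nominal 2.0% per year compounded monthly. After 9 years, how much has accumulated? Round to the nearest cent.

£35,466.84

With 12 periods per year: i = 0.00166667, n = 108.
FV = PMT · [(1+i)^n − 1] / i = 300 · 118.222796 = 35,466.8388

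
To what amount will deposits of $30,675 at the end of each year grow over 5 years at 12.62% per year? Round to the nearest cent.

FV = 30675 × [(1+0.1262)^5 − 1] / 0.1262 = 30675 × 6.431568 = 197,288.3372

$197,288.34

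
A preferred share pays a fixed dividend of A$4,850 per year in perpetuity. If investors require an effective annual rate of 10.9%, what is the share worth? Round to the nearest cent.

PV = C/r = 4850/0.109 = 44,495.4128

A$44,495.41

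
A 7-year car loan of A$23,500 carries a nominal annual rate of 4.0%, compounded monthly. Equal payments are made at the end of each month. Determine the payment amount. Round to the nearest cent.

i = 0.04/12 = 0.00333333 per month; n = 7·12 = 84.
PMT = 23500 / ( [1 − (1+0.00333333)^(−84)] / 0.00333333 ) = 23500 / 73.159278 = 321.2169

A$321.22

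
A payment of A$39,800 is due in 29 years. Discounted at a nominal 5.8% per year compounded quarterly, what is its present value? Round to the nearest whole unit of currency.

A$7,493

Periodic rate i = 0.058/4 = 0.0145; n = 29 × 4 = 116 periods.
PV = 39,800 / (1 + 0.0145)^116 = 39,800 / 5.311754 = 7,492.8168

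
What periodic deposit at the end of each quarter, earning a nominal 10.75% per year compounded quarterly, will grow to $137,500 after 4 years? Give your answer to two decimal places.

$6,991.34

Periodic rate i = 0.1075/4 = 0.026875; n = 4 × 4 = 16 periods.
FV-annuity factor = 19.667192; PMT = 137500 / 19.667192 = 6,991.3387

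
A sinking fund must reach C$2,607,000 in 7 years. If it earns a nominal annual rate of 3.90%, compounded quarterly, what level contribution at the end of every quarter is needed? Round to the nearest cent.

C$81,425.94

i = 0.039/4 = 0.00975 per quarter; n = 7·4 = 28.
FV-annuity factor = 32.016825; PMT = 2.607e+06 / 32.016825 = 81,425.9388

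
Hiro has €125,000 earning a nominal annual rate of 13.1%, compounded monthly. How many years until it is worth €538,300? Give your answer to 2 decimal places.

11.21 years

Periodic rate i = 0.131/12 = 0.0109167.
n = ln(538300/125000) / ln(1+0.0109167) = ln(4.30640) / 0.010858 = 134.4786 months
= 134.4786/12 years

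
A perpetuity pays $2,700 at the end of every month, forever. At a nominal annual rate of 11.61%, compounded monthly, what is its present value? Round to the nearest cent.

Periodic rate i = 0.1161/12 = 0.009675.
PV = C/r = 2700/0.009675 = 279,069.7674

$279,069.77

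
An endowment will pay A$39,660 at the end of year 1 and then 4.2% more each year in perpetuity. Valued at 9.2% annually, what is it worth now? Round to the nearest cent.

A$793,200.00

PV = PMT / (i − g) = 39660 / (0.092 − 0.042) = 39660 / 0.050000 = 793,200.0000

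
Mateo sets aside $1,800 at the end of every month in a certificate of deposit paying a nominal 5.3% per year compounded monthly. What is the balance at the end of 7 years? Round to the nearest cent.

$182,581.03

Periodic rate i = 0.053/12 = 0.00441667; n = 7 × 12 = 84 periods.
Accumulation factor s(84|0.00441667) = 101.433903; FV = 1800 × 101.433903 = 182,581.0251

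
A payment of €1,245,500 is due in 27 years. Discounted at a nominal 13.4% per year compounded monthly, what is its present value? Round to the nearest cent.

Periodic rate i = 0.134/12 = 0.0111667; n = 27 × 12 = 324 periods.
Discount factor = (1+0.0111667)^(−324) = 0.027380; PV = 1,245,500 × 0.027380 = 34,101.5795

€34,101.58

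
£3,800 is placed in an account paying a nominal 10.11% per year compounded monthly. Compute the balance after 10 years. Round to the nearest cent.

£10,399.59

i = 0.1011/12 = 0.008425 per month; n = 10·12 = 120.
FV = PV·(1+i)^n = 3,800 × 2.736733 = 10,399.5860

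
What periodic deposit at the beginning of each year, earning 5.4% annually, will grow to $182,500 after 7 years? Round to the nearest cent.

$21,008.87

FV-annuity factor × (1+i) = 8.686808; PMT = 182500 / 8.686808 = 21,008.8684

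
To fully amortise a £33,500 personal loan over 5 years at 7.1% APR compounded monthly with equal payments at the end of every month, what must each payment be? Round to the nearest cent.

Periodic rate i = 0.071/12 = 0.00591667; n = 5 × 12 = 60 periods.
PMT = 33500 / ( [1 − (1+0.00591667)^(−60)] / 0.00591667 ) = 33500 / 50.381863 = 664.9218

£664.92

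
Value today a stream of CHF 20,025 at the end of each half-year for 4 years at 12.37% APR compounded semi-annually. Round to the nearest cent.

CHF 123,445.73

Periodic rate i = 0.1237/2 = 0.06185; n = 4 × 2 = 8 periods.
PV = PMT · [1 − (1+i)^(−n)] / i = 20025 · 6.164581 = 123,445.7312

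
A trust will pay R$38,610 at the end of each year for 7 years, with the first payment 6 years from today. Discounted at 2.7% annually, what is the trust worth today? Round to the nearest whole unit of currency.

Value one period before first payment (t=5): 38610 × [1 − (1+0.027)^(−7)] / 0.027 = 38610 × 6.301335 = 243,294.5626
Discount back 5 years: 243,294.5626 × (1+0.027)^(−5) = 243,294.5626 × 0.875282 = 212,951.2457

R$212,951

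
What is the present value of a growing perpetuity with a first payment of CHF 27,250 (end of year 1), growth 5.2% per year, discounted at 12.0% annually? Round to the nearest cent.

PV = D₁/(r − g) = 27250/(0.12 − 0.052) = 400,735.2941

CHF 400,735.29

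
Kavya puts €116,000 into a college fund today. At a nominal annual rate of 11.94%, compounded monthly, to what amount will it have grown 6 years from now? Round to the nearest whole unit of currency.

€236,619

Periodic rate i = 0.1194/12 = 0.00995; n = 6 × 12 = 72 periods.
FV = PV·(1+i)^n = 116,000 × 2.039816 = 236,618.6014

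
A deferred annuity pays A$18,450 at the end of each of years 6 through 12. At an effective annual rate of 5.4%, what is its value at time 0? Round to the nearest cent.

A$80,896.30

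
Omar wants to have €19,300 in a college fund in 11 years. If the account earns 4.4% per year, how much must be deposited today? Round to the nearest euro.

€12,019

Discount factor = (1+0.044)^(−11) = 0.622722; PV = 19,300 × 0.622722 = 12,018.5431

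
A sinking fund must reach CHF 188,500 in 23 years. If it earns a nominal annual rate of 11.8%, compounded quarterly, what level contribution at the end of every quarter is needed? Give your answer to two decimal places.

CHF 411.65

i = 0.118/4 = 0.0295 per quarter; n = 23·4 = 92.
PMT = 188500 / ( [(1+0.0295)^92 − 1] / 0.0295 ) = 188500 / 457.917263 = 411.6464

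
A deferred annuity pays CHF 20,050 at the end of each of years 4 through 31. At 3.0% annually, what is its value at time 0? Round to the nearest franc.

CHF 344,295

PV at t=3 (ordinary 28-year annuity): 20050 × a(28|0.03) = 20050 × 18.764108 = 376,220.3700
Discount back 3 years: 376,220.3700 × (1+0.03)^(−3) = 376,220.3700 × 0.915142 = 344,294.9337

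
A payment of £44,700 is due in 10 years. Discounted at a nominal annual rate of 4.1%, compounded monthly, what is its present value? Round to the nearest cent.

£29,685.90

With 12 periods per year: i = 0.00341667, n = 120.
Discount factor = (1+0.00341667)^(−120) = 0.664114; PV = 44,700 × 0.664114 = 29,685.9042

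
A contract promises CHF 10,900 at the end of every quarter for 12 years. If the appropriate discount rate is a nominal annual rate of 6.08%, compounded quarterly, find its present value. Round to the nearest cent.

CHF 369,484.53

Periodic rate i = 0.0608/4 = 0.0152; n = 12 × 4 = 48 periods.
PV = PMT · [1 − (1+i)^(−n)] / i = 10900 · 33.897663 = 369,484.5279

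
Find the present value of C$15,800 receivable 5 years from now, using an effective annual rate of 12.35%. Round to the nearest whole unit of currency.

Discount factor = (1+0.1235)^(−5) = 0.558643; PV = 15,800 × 0.558643 = 8,826.5646

C$8,827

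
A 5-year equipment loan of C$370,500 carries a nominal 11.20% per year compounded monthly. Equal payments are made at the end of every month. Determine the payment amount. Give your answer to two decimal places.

With 12 periods per year: i = 0.00933333, n = 60.
Annuity-PV factor = 45.782729; PMT = 370500 / 45.782729 = 8,092.5713

C$8,092.57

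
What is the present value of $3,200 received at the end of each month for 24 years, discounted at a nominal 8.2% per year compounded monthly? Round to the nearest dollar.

Periodic rate i = 0.082/12 = 0.00683333; n = 24 × 12 = 288 periods.
PV = PMT · [1 − (1+i)^(−n)] / i = 3200 · 125.754949 = 402,415.8378

$402,416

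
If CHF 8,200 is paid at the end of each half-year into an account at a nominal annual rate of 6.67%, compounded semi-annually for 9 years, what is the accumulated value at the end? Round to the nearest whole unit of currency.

With 2 periods per year: i = 0.03335, n = 18.
FV = PMT · [(1+i)^n − 1] / i = 8200 · 24.135038 = 197,907.3088

CHF 197,907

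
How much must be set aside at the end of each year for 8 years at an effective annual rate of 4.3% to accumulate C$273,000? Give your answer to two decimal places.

C$29,312.90

FV-annuity factor = 9.313305; PMT = 273000 / 9.313305 = 29,312.9020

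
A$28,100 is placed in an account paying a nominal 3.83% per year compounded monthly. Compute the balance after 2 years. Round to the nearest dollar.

With 12 periods per year: i = 0.00319167, n = 24.
FV = PV·(1+i)^n = 28,100 × 1.079478 = 30,333.3448

A$30,333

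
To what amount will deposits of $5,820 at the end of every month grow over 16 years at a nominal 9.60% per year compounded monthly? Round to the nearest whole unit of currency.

$2,631,849

i = 0.096/12 = 0.008 per month; n = 16·12 = 192.
Accumulation factor s(192|0.008) = 452.207782; FV = 5820 × 452.207782 = 2,631,849.2940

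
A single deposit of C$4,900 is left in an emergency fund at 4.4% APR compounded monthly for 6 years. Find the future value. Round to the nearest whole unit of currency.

Periodic rate i = 0.044/12 = 0.00366667; n = 6 × 12 = 72 periods.
FV = 4,900 × (1 + 0.00366667)^72 = 6,377.3483

C$6,377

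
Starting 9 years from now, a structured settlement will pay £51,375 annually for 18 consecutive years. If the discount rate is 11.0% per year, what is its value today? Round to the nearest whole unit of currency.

£171,692

Value one period before first payment (t=8): 51375 × [1 − (1+0.11)^(−18)] / 0.11 = 51375 × 7.701617 = 395,670.5515
PV₀ = 395,670.5515 / (1+0.11)^8 = 395,670.5515 / 2.304538 = 171,691.9361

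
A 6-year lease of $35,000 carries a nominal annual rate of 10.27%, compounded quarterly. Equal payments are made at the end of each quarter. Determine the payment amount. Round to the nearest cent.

i = 0.1027/4 = 0.025675 per quarter; n = 6·4 = 24.
Annuity-PV factor = 17.752337; PMT = 35000 / 17.752337 = 1,971.5714

$1,971.57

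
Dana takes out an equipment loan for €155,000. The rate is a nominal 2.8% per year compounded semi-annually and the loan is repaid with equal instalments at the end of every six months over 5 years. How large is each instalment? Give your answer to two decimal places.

€16,718.38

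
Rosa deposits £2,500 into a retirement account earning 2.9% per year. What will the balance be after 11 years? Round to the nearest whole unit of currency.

£3,424

2,500 × (1+0.029)^11 = 2,500 × 1.369522 = 3,423.8059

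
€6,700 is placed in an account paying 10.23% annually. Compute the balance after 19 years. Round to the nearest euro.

6,700 × (1+0.1023)^19 = 6,700 × 6.363504 = 42,635.4787

€42,635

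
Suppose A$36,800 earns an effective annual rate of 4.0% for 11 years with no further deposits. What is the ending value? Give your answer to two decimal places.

A$56,651.91

FV = 36,800 × (1 + 0.04)^11 = 56,651.9093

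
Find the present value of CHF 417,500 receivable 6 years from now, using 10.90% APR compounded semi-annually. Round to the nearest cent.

With 2 periods per year: i = 0.0545, n = 12.
PV = 417,500 / (1 + 0.0545)^12 = 417,500 / 1.890423 = 220,850.0342

CHF 220,850.03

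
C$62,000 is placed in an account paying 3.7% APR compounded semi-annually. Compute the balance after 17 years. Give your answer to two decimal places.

C$115,629.01

i = 0.037/2 = 0.0185 per half-year; n = 17·2 = 34.
FV = 62,000 × (1 + 0.0185)^34 = 115,629.0142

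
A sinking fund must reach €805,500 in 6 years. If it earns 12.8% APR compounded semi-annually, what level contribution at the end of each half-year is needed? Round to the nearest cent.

€46,643.69

With 2 periods per year: i = 0.064, n = 12.
FV-annuity factor = 17.269218; PMT = 805500 / 17.269218 = 46,643.6880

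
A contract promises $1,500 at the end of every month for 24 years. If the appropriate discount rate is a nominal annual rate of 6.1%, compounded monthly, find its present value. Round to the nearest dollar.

With 12 periods per year: i = 0.00508333, n = 288.
Annuity factor a(288|0.00508333) = 151.048805; PV = 1500 × 151.048805 = 226,573.2079

$226,573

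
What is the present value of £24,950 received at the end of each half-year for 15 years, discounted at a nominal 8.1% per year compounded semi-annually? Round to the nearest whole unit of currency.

£428,829

i = 0.081/2 = 0.0405 per half-year; n = 15·2 = 30.
Annuity factor a(30|0.0405) = 17.187537; PV = 24950 × 17.187537 = 428,829.0597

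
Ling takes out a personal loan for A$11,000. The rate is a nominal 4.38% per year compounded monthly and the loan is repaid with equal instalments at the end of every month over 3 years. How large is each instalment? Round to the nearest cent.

i = 0.0438/12 = 0.00365 per month; n = 3·12 = 36.
Annuity-PV factor = 33.677603; PMT = 11000 / 33.677603 = 326.6266

A$326.63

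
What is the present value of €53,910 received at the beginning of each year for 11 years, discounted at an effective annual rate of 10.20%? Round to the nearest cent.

Annuity factor a(11|0.102) × (1+i) = 7.092127; PV = 53910 × 7.092127 = 382,336.5891
Payments are at the start of each period, so multiply by (1+i).

€382,336.59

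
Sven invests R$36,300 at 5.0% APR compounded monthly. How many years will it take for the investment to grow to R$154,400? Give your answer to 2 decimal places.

Periodic rate i = 0.05/12 = 0.00416667.
(1+i)^n = 154400/36300 = 4.25344, so n = ln 4.25344 / ln 1.00417 = 348.1783 months
= 348.1783/12 years

29.01 years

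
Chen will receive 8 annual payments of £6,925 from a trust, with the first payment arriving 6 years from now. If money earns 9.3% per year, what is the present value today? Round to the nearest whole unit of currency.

£24,299

PV at t=5 (ordinary 8-year annuity): 6925 × a(8|0.093) = 6925 × 5.473638 = 37,904.9460
Discount back 5 years: 37,904.9460 × (1+0.093)^(−5) = 37,904.9460 × 0.641061 = 24,299.3733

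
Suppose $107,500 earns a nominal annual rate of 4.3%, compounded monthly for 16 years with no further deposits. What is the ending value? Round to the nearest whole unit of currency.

i = 0.043/12 = 0.00358333 per month; n = 16·12 = 192.
107,500 × (1+0.00358333)^192 = 107,500 × 1.987287 = 213,633.3265

$213,633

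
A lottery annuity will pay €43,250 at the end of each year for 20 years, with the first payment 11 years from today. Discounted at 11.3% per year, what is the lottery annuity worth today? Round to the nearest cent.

Value one period before first payment (t=10): 43250 × [1 − (1+0.113)^(−20)] / 0.113 = 43250 × 7.809594 = 337,764.9236
PV₀ = 337,764.9236 / (1+0.113)^10 = 337,764.9236 / 2.917102 = 115,787.8269

€115,787.83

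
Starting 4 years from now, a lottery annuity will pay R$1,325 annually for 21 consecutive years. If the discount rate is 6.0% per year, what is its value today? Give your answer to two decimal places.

R$13,087.48

PV at t=3 (ordinary 21-year annuity): 1325 × a(21|0.06) = 1325 × 11.764077 = 15,587.4015
Discount back 3 years: 15,587.4015 × (1+0.06)^(−3) = 15,587.4015 × 0.839619 = 13,087.4829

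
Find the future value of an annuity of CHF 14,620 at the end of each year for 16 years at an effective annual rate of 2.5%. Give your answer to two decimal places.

FV = PMT · [(1+i)^n − 1] / i = 14620 · 19.380225 = 283,338.8870

CHF 283,338.89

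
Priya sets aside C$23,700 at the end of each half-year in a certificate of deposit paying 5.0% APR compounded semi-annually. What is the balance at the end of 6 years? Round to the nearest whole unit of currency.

With 2 periods per year: i = 0.025, n = 12.
FV = PMT · [(1+i)^n − 1] / i = 23700 · 13.795553 = 326,954.6054

C$326,955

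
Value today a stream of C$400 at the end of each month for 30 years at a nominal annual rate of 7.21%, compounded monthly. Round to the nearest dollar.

C$58,870

Periodic rate i = 0.0721/12 = 0.00600833; n = 30 × 12 = 360 periods.
Annuity factor a(360|0.00600833) = 147.174551; PV = 400 × 147.174551 = 58,869.8205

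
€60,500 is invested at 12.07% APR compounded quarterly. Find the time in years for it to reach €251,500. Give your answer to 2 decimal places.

11.98 years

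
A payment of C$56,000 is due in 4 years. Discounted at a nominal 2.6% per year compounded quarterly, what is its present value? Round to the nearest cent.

C$50,485.60

Periodic rate i = 0.026/4 = 0.0065; n = 4 × 4 = 16 periods.
Discount factor = (1+0.0065)^(−16) = 0.901529; PV = 56,000 × 0.901529 = 50,485.6043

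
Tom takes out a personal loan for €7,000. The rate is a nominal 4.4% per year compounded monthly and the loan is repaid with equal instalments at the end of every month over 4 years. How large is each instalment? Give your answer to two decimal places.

With 12 periods per year: i = 0.00366667, n = 48.
Annuity-PV factor = 43.939647; PMT = 7000 / 43.939647 = 159.3094

€159.31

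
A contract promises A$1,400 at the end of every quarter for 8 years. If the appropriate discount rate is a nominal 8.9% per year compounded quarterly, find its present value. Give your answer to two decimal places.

With 4 periods per year: i = 0.02225, n = 32.
PV = 1400 × [1 − (1+0.02225)^(−32)] / 0.02225 = 1400 × 22.718800 = 31,806.3197

A$31,806.32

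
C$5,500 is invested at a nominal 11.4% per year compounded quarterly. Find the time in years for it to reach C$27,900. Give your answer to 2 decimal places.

Periodic rate i = 0.114/4 = 0.0285.
n = ln(27900/5500) / ln(1+0.0285) = ln(5.07273) / 0.028101 = 57.7863 quarters
= 57.7863/4 years

14.45 years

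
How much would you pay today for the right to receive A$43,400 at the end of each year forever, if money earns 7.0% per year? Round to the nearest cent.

PV = PMT / i = 43400 / 0.07 = 620,000.0000

A$620,000.00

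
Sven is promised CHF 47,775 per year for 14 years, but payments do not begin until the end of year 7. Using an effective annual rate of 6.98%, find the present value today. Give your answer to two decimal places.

CHF 279,054.64

Value one period before first payment (t=6): 47775 × [1 − (1+0.0698)^(−14)] / 0.0698 = 47775 × 8.755967 = 418,316.3162
Discount back 6 years: 418,316.3162 × (1+0.0698)^(−6) = 418,316.3162 × 0.667090 = 279,054.6367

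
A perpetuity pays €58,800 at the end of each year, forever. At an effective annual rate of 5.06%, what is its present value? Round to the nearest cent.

€1,162,055.34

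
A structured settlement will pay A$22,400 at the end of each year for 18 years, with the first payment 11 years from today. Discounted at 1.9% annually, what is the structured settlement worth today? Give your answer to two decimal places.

PV at t=10 (ordinary 18-year annuity): 22400 × a(18|0.019) = 22400 × 15.124686 = 338,792.9702
PV₀ = 338,792.9702 / (1+0.019)^10 = 338,792.9702 / 1.207096 = 280,667.7740

A$280,667.77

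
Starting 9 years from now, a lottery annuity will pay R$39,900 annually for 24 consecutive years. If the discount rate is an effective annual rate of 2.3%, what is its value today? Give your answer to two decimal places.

R$608,275.86

PV at t=8 (ordinary 24-year annuity): 39900 × a(24|0.023) = 39900 × 18.286591 = 729,634.9843
Discount back 8 years: 729,634.9843 × (1+0.023)^(−8) = 729,634.9843 × 0.833671 = 608,275.8573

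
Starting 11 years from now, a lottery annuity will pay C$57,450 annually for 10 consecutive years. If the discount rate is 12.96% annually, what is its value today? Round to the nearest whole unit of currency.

C$92,308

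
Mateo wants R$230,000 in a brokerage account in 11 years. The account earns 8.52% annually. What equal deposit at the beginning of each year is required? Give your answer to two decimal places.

R$12,383.88

FV-annuity factor × (1+i) = 18.572533; PMT = 230000 / 18.572533 = 12,383.8790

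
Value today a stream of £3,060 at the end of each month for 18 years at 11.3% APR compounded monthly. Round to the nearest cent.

£282,041.41

i = 0.113/12 = 0.00941667 per month; n = 18·12 = 216.
Annuity factor a(216|0.00941667) = 92.170396; PV = 3060 × 92.170396 = 282,041.4105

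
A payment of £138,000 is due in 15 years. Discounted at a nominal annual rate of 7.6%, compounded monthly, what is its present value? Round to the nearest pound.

Periodic rate i = 0.076/12 = 0.00633333; n = 15 × 12 = 180 periods.
Discount factor = (1+0.00633333)^(−180) = 0.320971; PV = 138,000 × 0.320971 = 44,293.9684

£44,294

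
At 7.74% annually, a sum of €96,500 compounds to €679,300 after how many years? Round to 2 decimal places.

26.18 years

n = ln(679300/96500) / ln(1+0.0774) = ln(7.03938) / 0.074551 = 26.1771 years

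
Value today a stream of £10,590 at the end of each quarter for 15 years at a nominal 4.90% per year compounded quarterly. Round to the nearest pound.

£448,107

Periodic rate i = 0.049/4 = 0.01225; n = 15 × 4 = 60 periods.
PV = PMT · [1 − (1+i)^(−n)] / i = 10590 · 42.314167 = 448,107.0308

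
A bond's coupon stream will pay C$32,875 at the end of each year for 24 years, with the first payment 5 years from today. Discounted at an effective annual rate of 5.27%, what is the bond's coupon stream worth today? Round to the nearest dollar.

C$359,878

PV at t=4 (ordinary 24-year annuity): 32875 × a(24|0.0527) = 32875 × 13.443380 = 441,951.1067
PV₀ = 441,951.1067 / (1+0.0527)^4 = 441,951.1067 / 1.228057 = 359,878.3611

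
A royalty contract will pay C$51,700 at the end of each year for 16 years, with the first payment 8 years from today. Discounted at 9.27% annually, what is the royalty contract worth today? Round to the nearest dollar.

PV at t=7 (ordinary 16-year annuity): 51700 × a(16|0.0927) = 51700 × 8.175895 = 422,693.7940
Discount back 7 years: 422,693.7940 × (1+0.0927)^(−7) = 422,693.7940 × 0.537642 = 227,258.0469

C$227,258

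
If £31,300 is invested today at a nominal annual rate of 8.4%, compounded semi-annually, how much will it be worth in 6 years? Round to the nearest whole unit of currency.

£51,281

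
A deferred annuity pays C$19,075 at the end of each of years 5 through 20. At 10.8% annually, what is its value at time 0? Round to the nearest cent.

C$94,476.14

PV at t=4 (ordinary 16-year annuity): 19075 × a(16|0.108) = 19075 × 7.464773 = 142,390.5496
Discount back 4 years: 142,390.5496 × (1+0.108)^(−4) = 142,390.5496 × 0.663500 = 94,476.1365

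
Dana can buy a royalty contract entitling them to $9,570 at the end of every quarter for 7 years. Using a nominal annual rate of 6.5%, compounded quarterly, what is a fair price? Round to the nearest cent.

$213,913.01

Periodic rate i = 0.065/4 = 0.01625; n = 7 × 4 = 28 periods.
Annuity factor a(28|0.01625) = 22.352456; PV = 9570 × 22.352456 = 213,913.0054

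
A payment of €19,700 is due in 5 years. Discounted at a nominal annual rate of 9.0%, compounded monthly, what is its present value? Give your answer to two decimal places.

With 12 periods per year: i = 0.0075, n = 60.
PV = FV·(1+i)^(−n) = 19,700 × 0.638700 = 12,582.3841

€12,582.38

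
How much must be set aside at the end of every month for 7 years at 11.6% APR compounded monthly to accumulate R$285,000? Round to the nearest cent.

R$2,215.27

i = 0.116/12 = 0.00966667 per month; n = 7·12 = 84.
PMT = 285000 / ( [(1+0.00966667)^84 − 1] / 0.00966667 ) = 285000 / 128.652622 = 2,215.2677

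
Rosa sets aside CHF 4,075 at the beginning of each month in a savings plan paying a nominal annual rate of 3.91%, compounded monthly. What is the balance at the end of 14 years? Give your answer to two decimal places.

CHF 912,446.78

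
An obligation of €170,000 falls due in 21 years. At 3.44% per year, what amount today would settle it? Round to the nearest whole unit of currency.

PV = 170,000 / (1 + 0.0344)^21 = 170,000 / 2.034505 = 83,558.4109

€83,558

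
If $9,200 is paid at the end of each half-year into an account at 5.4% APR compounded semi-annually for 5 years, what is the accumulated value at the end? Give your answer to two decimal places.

$104,022.10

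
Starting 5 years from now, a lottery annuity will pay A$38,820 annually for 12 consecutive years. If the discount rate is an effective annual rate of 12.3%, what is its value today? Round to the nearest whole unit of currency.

A$149,115

Value one period before first payment (t=4): 38820 × [1 − (1+0.123)^(−12)] / 0.123 = 38820 × 6.109214 = 237,159.6845
PV₀ = 237,159.6845 / (1+0.123)^4 = 237,159.6845 / 1.590446 = 149,115.1737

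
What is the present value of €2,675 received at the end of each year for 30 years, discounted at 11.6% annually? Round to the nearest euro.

€22,203

PV = 2675 × [1 − (1+0.116)^(−30)] / 0.116 = 2675 × 8.300346 = 22,203.4255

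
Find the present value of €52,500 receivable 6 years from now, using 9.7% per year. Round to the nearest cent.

€30,124.48

PV = FV·(1+i)^(−n) = 52,500 × 0.573800 = 30,124.4785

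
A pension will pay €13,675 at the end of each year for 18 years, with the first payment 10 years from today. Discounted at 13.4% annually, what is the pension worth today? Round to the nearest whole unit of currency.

€29,486

PV at t=9 (ordinary 18-year annuity): 13675 × a(18|0.134) = 13675 × 6.686689 = 91,440.4755
Discount back 9 years: 91,440.4755 × (1+0.134)^(−9) = 91,440.4755 × 0.322465 = 29,486.3479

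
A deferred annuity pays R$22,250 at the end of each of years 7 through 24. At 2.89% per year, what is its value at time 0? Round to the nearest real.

Value one period before first payment (t=6): 22250 × [1 − (1+0.0289)^(−18)] / 0.0289 = 22250 × 13.882296 = 308,881.0809
Discount back 6 years: 308,881.0809 × (1+0.0289)^(−6) = 308,881.0809 × 0.842871 = 260,346.8366

R$260,347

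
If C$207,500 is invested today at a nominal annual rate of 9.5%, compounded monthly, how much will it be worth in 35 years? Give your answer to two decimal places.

i = 0.095/12 = 0.00791667 per month; n = 35·12 = 420.
207,500 × (1+0.00791667)^420 = 207,500 × 27.437415 = 5,693,263.6250

C$5,693,263.62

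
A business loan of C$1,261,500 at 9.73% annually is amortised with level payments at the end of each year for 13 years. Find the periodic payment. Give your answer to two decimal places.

C$175,115.37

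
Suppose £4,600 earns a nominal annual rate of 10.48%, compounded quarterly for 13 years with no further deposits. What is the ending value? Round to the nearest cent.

£17,653.16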